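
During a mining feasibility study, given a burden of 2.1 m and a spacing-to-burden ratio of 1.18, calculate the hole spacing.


Spacing = burden * ratio
= 2.1 * 1.18
= 2.478 m

2.478 m


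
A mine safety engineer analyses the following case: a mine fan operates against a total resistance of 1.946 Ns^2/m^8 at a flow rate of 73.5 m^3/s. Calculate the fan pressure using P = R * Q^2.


10512.7785 Pa

Compute Q^2:
Q^2 = 73.5^2 = 5402.25
Compute pressure:
P = R * Q^2 = 1.946 * 5402.25
= 10512.7785 Pa


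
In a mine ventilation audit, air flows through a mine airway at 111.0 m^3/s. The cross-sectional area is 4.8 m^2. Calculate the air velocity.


Velocity = flow rate / cross-sectional area
= 111.0 / 4.8
= 23.125 m/s

23.125 m/s


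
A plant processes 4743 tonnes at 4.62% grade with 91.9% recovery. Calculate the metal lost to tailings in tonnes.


Total metal in feed:
= 4743 * 4.62 / 100 = 219.1266 tonnes
Metal recovered:
= 219.1266 * 91.9 / 100 = 201.3773454 tonnes
Metal lost to tailings:
= 219.1266 - 201.3773454
= 17.7493 tonnes

17.7493 tonnes


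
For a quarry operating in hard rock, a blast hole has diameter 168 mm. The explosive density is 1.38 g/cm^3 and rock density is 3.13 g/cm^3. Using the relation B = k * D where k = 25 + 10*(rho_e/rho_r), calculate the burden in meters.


First, compute k:
rho_e / rho_r = 1.38 / 3.13 = 0.4408945687
k = 25 + 10 * 0.4408945687 = 29.40894569
Then, compute burden:
B = k * D / 1000 = 29.40894569 * 168 / 1000
= 4940.702875 / 1000
= 4.9407 m

4.9407 m


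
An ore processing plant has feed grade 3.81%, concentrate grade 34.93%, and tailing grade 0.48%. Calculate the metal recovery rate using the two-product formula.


88.6194%

Using the two-product formula:
R = 100 * c * (f - t) / (f * (c - t))
Numerator = 100 * 34.93 * (3.81 - 0.48)
= 100 * 34.93 * 3.33
= 11631.69
Denominator = 3.81 * (34.93 - 0.48)
= 3.81 * 34.45
= 131.2545
R = 11631.69 / 131.2545
= 88.6194%


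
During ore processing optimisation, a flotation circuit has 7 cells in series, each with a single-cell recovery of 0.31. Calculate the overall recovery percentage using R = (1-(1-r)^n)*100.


92.5536%

Complement of single-cell recovery:
1 - r = 1 - 0.31 = 0.69
Raise to power n:
(1 - r)^7 = 0.69^7 = 0.07446353253
Overall recovery:
R = (1 - 0.07446353253) * 100
= 92.5536%


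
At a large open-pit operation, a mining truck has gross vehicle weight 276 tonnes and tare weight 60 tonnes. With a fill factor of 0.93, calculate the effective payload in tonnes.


200.88 tonnes

Maximum payload = gross - tare
= 276 - 60 = 216 tonnes
Effective payload = max payload * fill factor
= 216 * 0.93
= 200.88 tonnes


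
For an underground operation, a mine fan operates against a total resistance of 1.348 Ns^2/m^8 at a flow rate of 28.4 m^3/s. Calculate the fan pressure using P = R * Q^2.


1087.2429 Pa

Compute Q^2:
Q^2 = 28.4^2 = 806.56
Compute pressure:
P = R * Q^2 = 1.348 * 806.56
= 1087.2429 Pa


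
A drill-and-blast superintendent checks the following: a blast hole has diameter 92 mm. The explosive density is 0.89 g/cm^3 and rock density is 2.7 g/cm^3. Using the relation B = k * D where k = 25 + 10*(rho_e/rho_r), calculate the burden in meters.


2.6033 m

First, compute k:
rho_e / rho_r = 0.89 / 2.7 = 0.3296296296
k = 25 + 10 * 0.3296296296 = 28.2962963
Then, compute burden:
B = k * D / 1000 = 28.2962963 * 92 / 1000
= 2603.259259 / 1000
= 2.6033 m


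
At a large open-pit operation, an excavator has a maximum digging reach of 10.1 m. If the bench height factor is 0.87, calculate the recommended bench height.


8.787 m

Bench height = reach * factor
= 10.1 * 0.87
= 8.787 m


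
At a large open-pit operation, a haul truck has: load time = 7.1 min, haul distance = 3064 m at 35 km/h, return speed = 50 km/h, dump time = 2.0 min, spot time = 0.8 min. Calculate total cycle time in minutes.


18.8294 min

Convert haul speed to m/min: 35 * 1000/60 = 583.3333333 m/min
Haul time = 3064 / 583.3333333 = 5.252571429 min
Convert return speed to m/min: 50 * 1000/60 = 833.3333333 m/min
Return time = 3064 / 833.3333333 = 3.6768 min
Total cycle time:
= 7.1 + 5.252571429 + 2.0 + 3.6768 + 0.8
= 18.8294 min


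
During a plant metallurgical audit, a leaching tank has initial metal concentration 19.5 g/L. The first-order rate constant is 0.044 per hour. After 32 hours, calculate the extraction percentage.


Compute the exponent:
-k * t = -0.044 * 32 = -1.408
Remaining concentration:
C = 19.5 * exp(-1.408)
= 19.5 * 0.2446320583
= 4.770325137 g/L
Extracted = 19.5 - 4.770325137 = 14.72967486 g/L
Extraction % = 14.72967486 / 19.5 * 100
= 75.5368%

75.5368%


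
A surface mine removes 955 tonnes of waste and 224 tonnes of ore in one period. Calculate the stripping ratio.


Stripping ratio = waste tonnage / ore tonnage
= 955 / 224
= 4.2634

4.2634


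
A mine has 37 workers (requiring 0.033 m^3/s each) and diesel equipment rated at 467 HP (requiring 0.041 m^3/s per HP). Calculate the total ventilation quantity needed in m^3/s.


Airflow for workers:
Q_people = 37 * 0.033 = 1.221 m^3/s
Airflow for diesel equipment:
Q_diesel = 467 * 0.041 = 19.147 m^3/s
Total ventilation:
Q_total = 1.221 + 19.147
= 20.368 m^3/s

20.368 m^3/s


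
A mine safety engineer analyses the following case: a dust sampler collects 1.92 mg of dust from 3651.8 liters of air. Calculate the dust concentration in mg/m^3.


Convert liters to m^3: 1 m^3 = 1000 L
Concentration = mass / volume * 1000
= 1.92 / 3651.8 * 1000
= 0.0005257681144 * 1000
= 0.5258 mg/m^3

0.5258 mg/m^3


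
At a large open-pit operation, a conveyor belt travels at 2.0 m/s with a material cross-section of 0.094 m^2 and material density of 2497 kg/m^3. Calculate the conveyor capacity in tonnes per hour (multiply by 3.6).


Volumetric flow = speed * area
= 2.0 * 0.094 = 0.188 m^3/s
Mass flow = volumetric * density
= 0.188 * 2497 = 469.436 kg/s
Convert to t/h: multiply by 3.6
Capacity = 469.436 * 3.6
= 1689.9696 t/h

1689.9696 t/h


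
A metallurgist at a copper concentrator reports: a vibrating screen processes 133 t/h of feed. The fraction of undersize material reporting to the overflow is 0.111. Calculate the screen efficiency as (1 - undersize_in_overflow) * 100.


Screen efficiency = (1 - fraction of undersize in overflow) * 100
= (1 - 0.111) * 100
= 0.889 * 100
= 88.9%

88.9%


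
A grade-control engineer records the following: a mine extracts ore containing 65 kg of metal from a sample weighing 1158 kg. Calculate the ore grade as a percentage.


Ore grade = (metal mass / ore mass) * 100
= (65 / 1158) * 100
= 0.05613126079 * 100
= 5.6131%

5.6131%


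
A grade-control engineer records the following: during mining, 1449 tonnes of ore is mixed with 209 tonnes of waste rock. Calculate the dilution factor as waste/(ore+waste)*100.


12.6055%

Total material = ore + waste
= 1449 + 209 = 1658 tonnes
Dilution = waste / total * 100
= 209 / 1658 * 100
= 0.1260554885 * 100
= 12.6055%


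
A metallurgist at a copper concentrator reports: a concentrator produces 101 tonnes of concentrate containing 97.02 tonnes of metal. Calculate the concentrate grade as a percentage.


Grade = (metal in concentrate / concentrate mass) * 100
= (97.02 / 101) * 100
= 0.9605940594 * 100
= 96.0594%

96.0594%


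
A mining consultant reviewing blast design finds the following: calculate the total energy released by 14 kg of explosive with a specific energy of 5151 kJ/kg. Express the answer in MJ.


72.114 MJ

Energy = mass * specific_energy / 1000
= 14 * 5151 / 1000
= 72114 / 1000
= 72.114 MJ


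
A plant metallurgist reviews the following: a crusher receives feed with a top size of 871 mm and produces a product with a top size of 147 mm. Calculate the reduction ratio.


5.9252

Reduction ratio = feed size / product size
= 871 / 147
= 5.9252


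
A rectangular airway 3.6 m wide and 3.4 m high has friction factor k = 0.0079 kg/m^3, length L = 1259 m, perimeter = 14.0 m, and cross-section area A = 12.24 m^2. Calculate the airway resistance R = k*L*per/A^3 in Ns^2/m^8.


Compute the numerator:
k * L * per = 0.0079 * 1259 * 14.0
= 139.2454
Compute the denominator:
A^3 = 12.24^3 = 1833.767424
Resistance:
R = 139.2454 / 1833.767424
= 0.0759 Ns^2/m^8

0.0759 Ns^2/m^8


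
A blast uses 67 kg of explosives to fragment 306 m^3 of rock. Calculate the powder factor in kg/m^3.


0.219 kg/m^3

Powder factor = explosive mass / rock volume
= 67 / 306
= 0.219 kg/m^3


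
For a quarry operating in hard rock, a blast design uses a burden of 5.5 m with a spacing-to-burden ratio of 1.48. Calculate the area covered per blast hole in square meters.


First, find the spacing:
Spacing = burden * ratio = 5.5 * 1.48
= 8.14 m
Then, calculate the area:
Area = burden * spacing = 5.5 * 8.14
= 44.77 m^2

44.77 m^2


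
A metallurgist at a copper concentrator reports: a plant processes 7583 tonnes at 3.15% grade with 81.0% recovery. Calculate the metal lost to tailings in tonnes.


45.3843 tonnes

Total metal in feed:
= 7583 * 3.15 / 100 = 238.8645 tonnes
Metal recovered:
= 238.8645 * 81.0 / 100 = 193.480245 tonnes
Metal lost to tailings:
= 238.8645 - 193.480245
= 45.3843 tonnes


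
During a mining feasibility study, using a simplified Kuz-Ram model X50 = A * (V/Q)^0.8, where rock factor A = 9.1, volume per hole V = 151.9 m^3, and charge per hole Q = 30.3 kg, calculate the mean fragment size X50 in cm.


Compute V/Q:
V/Q = 151.9 / 30.3 = 5.01320132
Raise to the power 0.8:
(V/Q)^0.8 = 5.01320132^0.8 = 3.631550738
Multiply by A:
X50 = 9.1 * 3.631550738
= 33.0471 cm

33.0471 cm


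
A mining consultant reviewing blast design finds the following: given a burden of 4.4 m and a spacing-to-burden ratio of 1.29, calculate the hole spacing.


Spacing = burden * ratio
= 4.4 * 1.29
= 5.676 m

5.676 m


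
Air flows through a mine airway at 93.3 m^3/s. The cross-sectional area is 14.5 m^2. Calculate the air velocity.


6.4345 m/s

Velocity = flow rate / cross-sectional area
= 93.3 / 14.5
= 6.4345 m/s


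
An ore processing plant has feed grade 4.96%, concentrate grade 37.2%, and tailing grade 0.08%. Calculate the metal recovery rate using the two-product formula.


Using the two-product formula:
R = 100 * c * (f - t) / (f * (c - t))
Numerator = 100 * 37.2 * (4.96 - 0.08)
= 100 * 37.2 * 4.88
= 18153.6
Denominator = 4.96 * (37.2 - 0.08)
= 4.96 * 37.12
= 184.1152
R = 18153.6 / 184.1152
= 98.5991%

98.5991%


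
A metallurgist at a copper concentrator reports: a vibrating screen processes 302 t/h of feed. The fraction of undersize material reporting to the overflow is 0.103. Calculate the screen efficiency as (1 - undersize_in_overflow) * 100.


Screen efficiency = (1 - fraction of undersize in overflow) * 100
= (1 - 0.103) * 100
= 0.897 * 100
= 89.7%

89.7%


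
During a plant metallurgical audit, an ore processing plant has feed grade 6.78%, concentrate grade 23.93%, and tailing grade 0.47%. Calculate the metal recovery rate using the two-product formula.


Using the two-product formula:
R = 100 * c * (f - t) / (f * (c - t))
Numerator = 100 * 23.93 * (6.78 - 0.47)
= 100 * 23.93 * 6.31
= 15099.83
Denominator = 6.78 * (23.93 - 0.47)
= 6.78 * 23.46
= 159.0588
R = 15099.83 / 159.0588
= 94.9324%

94.9324%


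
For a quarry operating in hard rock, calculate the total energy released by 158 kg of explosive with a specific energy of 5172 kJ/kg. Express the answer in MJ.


817.176 MJ

Energy = mass * specific_energy / 1000
= 158 * 5172 / 1000
= 817176 / 1000
= 817.176 MJ


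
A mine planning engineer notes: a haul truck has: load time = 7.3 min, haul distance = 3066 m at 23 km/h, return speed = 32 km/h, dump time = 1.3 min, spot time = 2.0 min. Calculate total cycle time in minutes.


Convert haul speed to m/min: 23 * 1000/60 = 383.3333333 m/min
Haul time = 3066 / 383.3333333 = 7.99826087 min
Convert return speed to m/min: 32 * 1000/60 = 533.3333333 m/min
Return time = 3066 / 533.3333333 = 5.74875 min
Total cycle time:
= 7.3 + 7.99826087 + 1.3 + 5.74875 + 2.0
= 24.347 min

24.347 min


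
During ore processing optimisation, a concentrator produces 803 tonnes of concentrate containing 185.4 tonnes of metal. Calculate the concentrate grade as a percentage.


Grade = (metal in concentrate / concentrate mass) * 100
= (185.4 / 803) * 100
= 0.2308841843 * 100
= 23.0884%

23.0884%


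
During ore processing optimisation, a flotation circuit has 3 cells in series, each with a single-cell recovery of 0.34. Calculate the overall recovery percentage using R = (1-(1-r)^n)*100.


71.2504%

Complement of single-cell recovery:
1 - r = 1 - 0.34 = 0.66
Raise to power n:
(1 - r)^3 = 0.66^3 = 0.287496
Overall recovery:
R = (1 - 0.287496) * 100
= 71.2504%


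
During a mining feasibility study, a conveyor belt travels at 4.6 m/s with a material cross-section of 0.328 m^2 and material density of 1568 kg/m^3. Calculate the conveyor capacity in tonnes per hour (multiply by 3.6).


Volumetric flow = speed * area
= 4.6 * 0.328 = 1.5088 m^3/s
Mass flow = volumetric * density
= 1.5088 * 1568 = 2365.7984 kg/s
Convert to t/h: multiply by 3.6
Capacity = 2365.7984 * 3.6
= 8516.8742 t/h

8516.8742 t/h


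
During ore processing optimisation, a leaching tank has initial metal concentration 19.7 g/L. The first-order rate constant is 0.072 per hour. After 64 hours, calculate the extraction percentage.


99.0028%

Compute the exponent:
-k * t = -0.072 * 64 = -4.608
Remaining concentration:
C = 19.7 * exp(-4.608)
= 19.7 * 0.009971741861
= 0.1964433147 g/L
Extracted = 19.7 - 0.1964433147 = 19.50355669 g/L
Extraction % = 19.50355669 / 19.7 * 100
= 99.0028%


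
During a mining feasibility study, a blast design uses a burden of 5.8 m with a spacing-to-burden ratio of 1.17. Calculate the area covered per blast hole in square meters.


First, find the spacing:
Spacing = burden * ratio = 5.8 * 1.17
= 6.786 m
Then, calculate the area:
Area = burden * spacing = 5.8 * 6.786
= 39.3588 m^2

39.3588 m^2


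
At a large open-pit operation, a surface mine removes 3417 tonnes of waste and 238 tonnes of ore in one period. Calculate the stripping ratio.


Stripping ratio = waste tonnage / ore tonnage
= 3417 / 238
= 14.3571

14.3571


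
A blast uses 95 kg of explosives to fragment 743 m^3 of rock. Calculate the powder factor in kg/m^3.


Powder factor = explosive mass / rock volume
= 95 / 743
= 0.1279 kg/m^3

0.1279 kg/m^3


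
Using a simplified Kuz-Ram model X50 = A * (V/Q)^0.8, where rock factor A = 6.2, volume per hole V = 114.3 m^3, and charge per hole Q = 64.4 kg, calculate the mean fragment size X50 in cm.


9.8112 cm

Compute V/Q:
V/Q = 114.3 / 64.4 = 1.77484472
Raise to the power 0.8:
(V/Q)^0.8 = 1.77484472^0.8 = 1.582443783
Multiply by A:
X50 = 6.2 * 1.582443783
= 9.8112 cm


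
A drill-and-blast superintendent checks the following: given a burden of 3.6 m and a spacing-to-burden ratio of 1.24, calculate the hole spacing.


Spacing = burden * ratio
= 3.6 * 1.24
= 4.464 m

4.464 m


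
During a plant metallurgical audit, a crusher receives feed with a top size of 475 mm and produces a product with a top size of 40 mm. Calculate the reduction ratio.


11.875

Reduction ratio = feed size / product size
= 475 / 40
= 11.875


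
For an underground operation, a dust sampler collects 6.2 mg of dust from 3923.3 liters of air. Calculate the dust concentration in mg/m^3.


1.5803 mg/m^3

Convert liters to m^3: 1 m^3 = 1000 L
Concentration = mass / volume * 1000
= 6.2 / 3923.3 * 1000
= 0.001580302297 * 1000
= 1.5803 mg/m^3


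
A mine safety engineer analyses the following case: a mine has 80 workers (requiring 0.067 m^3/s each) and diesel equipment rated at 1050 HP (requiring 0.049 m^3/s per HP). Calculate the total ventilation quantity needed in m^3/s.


56.81 m^3/s

Airflow for workers:
Q_people = 80 * 0.067 = 5.36 m^3/s
Airflow for diesel equipment:
Q_diesel = 1050 * 0.049 = 51.45 m^3/s
Total ventilation:
Q_total = 5.36 + 51.45
= 56.81 m^3/s


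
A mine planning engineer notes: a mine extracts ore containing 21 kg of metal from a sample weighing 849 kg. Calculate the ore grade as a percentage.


2.4735%

Ore grade = (metal mass / ore mass) * 100
= (21 / 849) * 100
= 0.02473498233 * 100
= 2.4735%


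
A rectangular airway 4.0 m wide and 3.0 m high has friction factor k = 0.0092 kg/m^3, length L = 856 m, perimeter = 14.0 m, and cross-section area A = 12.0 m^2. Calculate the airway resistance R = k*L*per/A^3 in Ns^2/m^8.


Compute the numerator:
k * L * per = 0.0092 * 856 * 14.0
= 110.2528
Compute the denominator:
A^3 = 12.0^3 = 1728
Resistance:
R = 110.2528 / 1728
= 0.0638 Ns^2/m^8

0.0638 Ns^2/m^8


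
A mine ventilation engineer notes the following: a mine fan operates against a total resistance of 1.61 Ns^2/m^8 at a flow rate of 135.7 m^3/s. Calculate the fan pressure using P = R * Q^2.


29647.3289 Pa

Compute Q^2:
Q^2 = 135.7^2 = 18414.49
Compute pressure:
P = R * Q^2 = 1.61 * 18414.49
= 29647.3289 Pa


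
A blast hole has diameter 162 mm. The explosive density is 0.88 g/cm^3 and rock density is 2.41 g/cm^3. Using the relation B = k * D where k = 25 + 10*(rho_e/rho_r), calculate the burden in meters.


4.6415 m

First, compute k:
rho_e / rho_r = 0.88 / 2.41 = 0.3651452282
k = 25 + 10 * 0.3651452282 = 28.65145228
Then, compute burden:
B = k * D / 1000 = 28.65145228 * 162 / 1000
= 4641.53527 / 1000
= 4.6415 m


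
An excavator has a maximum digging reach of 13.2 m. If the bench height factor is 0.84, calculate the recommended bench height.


Bench height = reach * factor
= 13.2 * 0.84
= 11.088 m

11.088 m


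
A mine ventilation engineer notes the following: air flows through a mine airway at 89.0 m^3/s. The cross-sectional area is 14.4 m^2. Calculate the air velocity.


Velocity = flow rate / cross-sectional area
= 89.0 / 14.4
= 6.1806 m/s

6.1806 m/s


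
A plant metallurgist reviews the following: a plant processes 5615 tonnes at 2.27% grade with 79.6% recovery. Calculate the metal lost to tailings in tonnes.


Total metal in feed:
= 5615 * 2.27 / 100 = 127.4605 tonnes
Metal recovered:
= 127.4605 * 79.6 / 100 = 101.458558 tonnes
Metal lost to tailings:
= 127.4605 - 101.458558
= 26.0019 tonnes

26.0019 tonnes


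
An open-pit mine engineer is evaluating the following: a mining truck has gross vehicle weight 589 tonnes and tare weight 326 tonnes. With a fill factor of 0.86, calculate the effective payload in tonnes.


226.18 tonnes

Maximum payload = gross - tare
= 589 - 326 = 263 tonnes
Effective payload = max payload * fill factor
= 263 * 0.86
= 226.18 tonnes


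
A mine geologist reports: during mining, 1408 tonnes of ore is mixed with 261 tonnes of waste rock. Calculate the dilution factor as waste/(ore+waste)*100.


15.6381%

Total material = ore + waste
= 1408 + 261 = 1669 tonnes
Dilution = waste / total * 100
= 261 / 1669 * 100
= 0.1563810665 * 100
= 15.6381%


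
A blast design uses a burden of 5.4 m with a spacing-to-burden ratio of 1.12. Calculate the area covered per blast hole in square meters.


First, find the spacing:
Spacing = burden * ratio = 5.4 * 1.12
= 6.048 m
Then, calculate the area:
Area = burden * spacing = 5.4 * 6.048
= 32.6592 m^2

32.6592 m^2


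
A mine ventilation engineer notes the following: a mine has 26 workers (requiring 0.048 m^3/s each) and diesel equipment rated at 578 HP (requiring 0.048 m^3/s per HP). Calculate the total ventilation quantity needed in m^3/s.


Airflow for workers:
Q_people = 26 * 0.048 = 1.248 m^3/s
Airflow for diesel equipment:
Q_diesel = 578 * 0.048 = 27.744 m^3/s
Total ventilation:
Q_total = 1.248 + 27.744
= 28.992 m^3/s

28.992 m^3/s


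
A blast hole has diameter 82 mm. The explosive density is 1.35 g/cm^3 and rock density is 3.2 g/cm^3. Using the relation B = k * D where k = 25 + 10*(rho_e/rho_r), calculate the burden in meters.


First, compute k:
rho_e / rho_r = 1.35 / 3.2 = 0.421875
k = 25 + 10 * 0.421875 = 29.21875
Then, compute burden:
B = k * D / 1000 = 29.21875 * 82 / 1000
= 2395.9375 / 1000
= 2.3959 m

2.3959 m


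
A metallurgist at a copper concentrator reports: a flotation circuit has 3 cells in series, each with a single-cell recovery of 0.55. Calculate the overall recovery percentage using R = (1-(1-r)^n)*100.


90.8875%

Complement of single-cell recovery:
1 - r = 1 - 0.55 = 0.45
Raise to power n:
(1 - r)^3 = 0.45^3 = 0.091125
Overall recovery:
R = (1 - 0.091125) * 100
= 90.8875%


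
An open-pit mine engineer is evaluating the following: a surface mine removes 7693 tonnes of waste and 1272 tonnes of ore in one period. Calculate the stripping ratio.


Stripping ratio = waste tonnage / ore tonnage
= 7693 / 1272
= 6.048

6.048


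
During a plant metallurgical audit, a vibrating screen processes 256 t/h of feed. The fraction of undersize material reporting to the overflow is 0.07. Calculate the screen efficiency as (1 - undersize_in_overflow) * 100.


93.0%

Screen efficiency = (1 - fraction of undersize in overflow) * 100
= (1 - 0.07) * 100
= 0.93 * 100
= 93.0%


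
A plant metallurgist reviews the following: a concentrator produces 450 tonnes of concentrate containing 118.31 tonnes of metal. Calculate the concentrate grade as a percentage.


Grade = (metal in concentrate / concentrate mass) * 100
= (118.31 / 450) * 100
= 0.2629111111 * 100
= 26.2911%

26.2911%


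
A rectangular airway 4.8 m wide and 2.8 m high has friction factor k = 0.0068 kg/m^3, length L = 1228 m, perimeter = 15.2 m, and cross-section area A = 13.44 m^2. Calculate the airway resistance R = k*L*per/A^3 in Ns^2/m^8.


0.0523 Ns^2/m^8

Compute the numerator:
k * L * per = 0.0068 * 1228 * 15.2
= 126.92608
Compute the denominator:
A^3 = 13.44^3 = 2427.715584
Resistance:
R = 126.92608 / 2427.715584
= 0.0523 Ns^2/m^8


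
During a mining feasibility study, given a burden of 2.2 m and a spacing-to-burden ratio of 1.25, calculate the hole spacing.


Spacing = burden * ratio
= 2.2 * 1.25
= 2.75 m

2.75 m


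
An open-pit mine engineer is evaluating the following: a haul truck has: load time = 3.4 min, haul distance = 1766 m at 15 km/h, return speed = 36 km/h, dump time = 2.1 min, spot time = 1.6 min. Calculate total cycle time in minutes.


Convert haul speed to m/min: 15 * 1000/60 = 250 m/min
Haul time = 1766 / 250 = 7.064 min
Convert return speed to m/min: 36 * 1000/60 = 600 m/min
Return time = 1766 / 600 = 2.943333333 min
Total cycle time:
= 3.4 + 7.064 + 2.1 + 2.943333333 + 1.6
= 17.1073 min

17.1073 min


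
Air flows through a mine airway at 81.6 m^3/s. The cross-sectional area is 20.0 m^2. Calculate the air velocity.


Velocity = flow rate / cross-sectional area
= 81.6 / 20.0
= 4.08 m/s

4.08 m/s


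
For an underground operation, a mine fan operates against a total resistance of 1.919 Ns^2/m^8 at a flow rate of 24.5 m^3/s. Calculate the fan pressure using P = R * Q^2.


1151.8798 Pa

Compute Q^2:
Q^2 = 24.5^2 = 600.25
Compute pressure:
P = R * Q^2 = 1.919 * 600.25
= 1151.8798 Pa


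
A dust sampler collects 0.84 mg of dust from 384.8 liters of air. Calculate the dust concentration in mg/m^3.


2.183 mg/m^3

Convert liters to m^3: 1 m^3 = 1000 L
Concentration = mass / volume * 1000
= 0.84 / 384.8 * 1000
= 0.002182952183 * 1000
= 2.183 mg/m^3


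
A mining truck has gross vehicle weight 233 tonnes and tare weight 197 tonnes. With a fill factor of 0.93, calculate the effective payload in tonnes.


33.48 tonnes

Maximum payload = gross - tare
= 233 - 197 = 36 tonnes
Effective payload = max payload * fill factor
= 36 * 0.93
= 33.48 tonnes


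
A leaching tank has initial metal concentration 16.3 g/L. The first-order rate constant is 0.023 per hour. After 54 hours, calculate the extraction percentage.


71.1194%

Compute the exponent:
-k * t = -0.023 * 54 = -1.242
Remaining concentration:
C = 16.3 * exp(-1.242)
= 16.3 * 0.2888060279
= 4.707538255 g/L
Extracted = 16.3 - 4.707538255 = 11.59246175 g/L
Extraction % = 11.59246175 / 16.3 * 100
= 71.1194%


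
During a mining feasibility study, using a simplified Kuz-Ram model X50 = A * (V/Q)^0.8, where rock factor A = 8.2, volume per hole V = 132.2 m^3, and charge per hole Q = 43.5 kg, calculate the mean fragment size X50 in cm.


Compute V/Q:
V/Q = 132.2 / 43.5 = 3.03908046
Raise to the power 0.8:
(V/Q)^0.8 = 3.03908046^0.8 = 2.433289368
Multiply by A:
X50 = 8.2 * 2.433289368
= 19.953 cm

19.953 cm


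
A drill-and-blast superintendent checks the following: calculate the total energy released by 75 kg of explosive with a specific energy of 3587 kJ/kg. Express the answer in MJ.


269.025 MJ

Energy = mass * specific_energy / 1000
= 75 * 3587 / 1000
= 269025 / 1000
= 269.025 MJ


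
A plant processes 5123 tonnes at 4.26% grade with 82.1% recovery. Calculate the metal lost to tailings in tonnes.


Total metal in feed:
= 5123 * 4.26 / 100 = 218.2398 tonnes
Metal recovered:
= 218.2398 * 82.1 / 100 = 179.1748758 tonnes
Metal lost to tailings:
= 218.2398 - 179.1748758
= 39.0649 tonnes

39.0649 tonnes


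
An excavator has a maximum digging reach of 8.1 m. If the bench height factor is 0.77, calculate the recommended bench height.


Bench height = reach * factor
= 8.1 * 0.77
= 6.237 m

6.237 m


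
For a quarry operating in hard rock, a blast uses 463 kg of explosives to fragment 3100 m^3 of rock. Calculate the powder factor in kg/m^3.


Powder factor = explosive mass / rock volume
= 463 / 3100
= 0.1494 kg/m^3

0.1494 kg/m^3


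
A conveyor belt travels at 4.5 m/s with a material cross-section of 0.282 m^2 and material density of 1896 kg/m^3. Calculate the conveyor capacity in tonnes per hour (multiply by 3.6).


Volumetric flow = speed * area
= 4.5 * 0.282 = 1.269 m^3/s
Mass flow = volumetric * density
= 1.269 * 1896 = 2406.024 kg/s
Convert to t/h: multiply by 3.6
Capacity = 2406.024 * 3.6
= 8661.6864 t/h

8661.6864 t/h


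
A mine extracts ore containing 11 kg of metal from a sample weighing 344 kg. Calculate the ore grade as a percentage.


3.1977%

Ore grade = (metal mass / ore mass) * 100
= (11 / 344) * 100
= 0.03197674419 * 100
= 3.1977%


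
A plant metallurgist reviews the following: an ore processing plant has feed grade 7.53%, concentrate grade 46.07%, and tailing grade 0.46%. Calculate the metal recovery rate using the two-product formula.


Using the two-product formula:
R = 100 * c * (f - t) / (f * (c - t))
Numerator = 100 * 46.07 * (7.53 - 0.46)
= 100 * 46.07 * 7.07
= 32571.49
Denominator = 7.53 * (46.07 - 0.46)
= 7.53 * 45.61
= 343.4433
R = 32571.49 / 343.4433
= 94.838%

94.838%


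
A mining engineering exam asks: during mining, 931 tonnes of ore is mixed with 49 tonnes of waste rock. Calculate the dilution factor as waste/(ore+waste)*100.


5.0%

Total material = ore + waste
= 931 + 49 = 980 tonnes
Dilution = waste / total * 100
= 49 / 980 * 100
= 0.05 * 100
= 5.0%


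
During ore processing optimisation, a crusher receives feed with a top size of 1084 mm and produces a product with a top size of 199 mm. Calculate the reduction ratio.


5.4472

Reduction ratio = feed size / product size
= 1084 / 199
= 5.4472


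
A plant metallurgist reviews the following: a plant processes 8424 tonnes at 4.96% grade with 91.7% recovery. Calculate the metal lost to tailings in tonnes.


34.6799 tonnes

Total metal in feed:
= 8424 * 4.96 / 100 = 417.8304 tonnes
Metal recovered:
= 417.8304 * 91.7 / 100 = 383.1504768 tonnes
Metal lost to tailings:
= 417.8304 - 383.1504768
= 34.6799 tonnes


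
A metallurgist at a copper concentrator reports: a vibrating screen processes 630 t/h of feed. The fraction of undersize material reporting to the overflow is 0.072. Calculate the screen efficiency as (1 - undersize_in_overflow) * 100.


Screen efficiency = (1 - fraction of undersize in overflow) * 100
= (1 - 0.072) * 100
= 0.928 * 100
= 92.8%

92.8%


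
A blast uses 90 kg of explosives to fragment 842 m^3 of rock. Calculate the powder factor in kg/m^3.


Powder factor = explosive mass / rock volume
= 90 / 842
= 0.1069 kg/m^3

0.1069 kg/m^3


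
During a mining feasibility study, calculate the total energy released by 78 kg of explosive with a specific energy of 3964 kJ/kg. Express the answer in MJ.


Energy = mass * specific_energy / 1000
= 78 * 3964 / 1000
= 309192 / 1000
= 309.192 MJ

309.192 MJ


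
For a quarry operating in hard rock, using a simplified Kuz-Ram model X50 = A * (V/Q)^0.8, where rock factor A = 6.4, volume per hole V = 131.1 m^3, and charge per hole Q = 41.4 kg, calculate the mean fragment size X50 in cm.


16.0939 cm

Compute V/Q:
V/Q = 131.1 / 41.4 = 3.166666667
Raise to the power 0.8:
(V/Q)^0.8 = 3.166666667^0.8 = 2.514675094
Multiply by A:
X50 = 6.4 * 2.514675094
= 16.0939 cm


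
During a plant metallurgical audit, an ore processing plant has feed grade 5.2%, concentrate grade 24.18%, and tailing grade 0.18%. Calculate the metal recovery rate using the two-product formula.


97.2625%

Using the two-product formula:
R = 100 * c * (f - t) / (f * (c - t))
Numerator = 100 * 24.18 * (5.2 - 0.18)
= 100 * 24.18 * 5.02
= 12138.36
Denominator = 5.2 * (24.18 - 0.18)
= 5.2 * 24.0
= 124.8
R = 12138.36 / 124.8
= 97.2625%


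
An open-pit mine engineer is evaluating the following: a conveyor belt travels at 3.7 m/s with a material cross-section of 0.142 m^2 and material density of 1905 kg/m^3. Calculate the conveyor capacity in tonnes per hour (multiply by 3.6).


3603.1932 t/h

Volumetric flow = speed * area
= 3.7 * 0.142 = 0.5254 m^3/s
Mass flow = volumetric * density
= 0.5254 * 1905 = 1000.887 kg/s
Convert to t/h: multiply by 3.6
Capacity = 1000.887 * 3.6
= 3603.1932 t/h


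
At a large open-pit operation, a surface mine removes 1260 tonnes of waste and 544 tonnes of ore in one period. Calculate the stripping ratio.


2.3162

Stripping ratio = waste tonnage / ore tonnage
= 1260 / 544
= 2.3162


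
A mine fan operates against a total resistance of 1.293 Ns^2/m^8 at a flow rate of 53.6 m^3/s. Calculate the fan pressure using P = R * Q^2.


Compute Q^2:
Q^2 = 53.6^2 = 2872.96
Compute pressure:
P = R * Q^2 = 1.293 * 2872.96
= 3714.7373 Pa

3714.7373 Pa


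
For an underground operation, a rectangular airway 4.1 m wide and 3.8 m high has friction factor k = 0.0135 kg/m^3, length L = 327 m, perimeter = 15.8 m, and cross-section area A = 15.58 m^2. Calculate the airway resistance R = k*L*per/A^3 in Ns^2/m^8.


Compute the numerator:
k * L * per = 0.0135 * 327 * 15.8
= 69.7491
Compute the denominator:
A^3 = 15.58^3 = 3781.833112
Resistance:
R = 69.7491 / 3781.833112
= 0.0184 Ns^2/m^8

0.0184 Ns^2/m^8


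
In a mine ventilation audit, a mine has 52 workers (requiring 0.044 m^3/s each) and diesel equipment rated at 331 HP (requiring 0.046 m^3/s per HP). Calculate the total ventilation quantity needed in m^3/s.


17.514 m^3/s

Airflow for workers:
Q_people = 52 * 0.044 = 2.288 m^3/s
Airflow for diesel equipment:
Q_diesel = 331 * 0.046 = 15.226 m^3/s
Total ventilation:
Q_total = 2.288 + 15.226
= 17.514 m^3/s


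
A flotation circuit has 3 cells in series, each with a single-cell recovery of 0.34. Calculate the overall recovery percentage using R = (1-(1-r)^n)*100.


Complement of single-cell recovery:
1 - r = 1 - 0.34 = 0.66
Raise to power n:
(1 - r)^3 = 0.66^3 = 0.287496
Overall recovery:
R = (1 - 0.287496) * 100
= 71.2504%

71.2504%


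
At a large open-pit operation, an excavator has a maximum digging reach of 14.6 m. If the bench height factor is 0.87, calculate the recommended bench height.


Bench height = reach * factor
= 14.6 * 0.87
= 12.702 m

12.702 m


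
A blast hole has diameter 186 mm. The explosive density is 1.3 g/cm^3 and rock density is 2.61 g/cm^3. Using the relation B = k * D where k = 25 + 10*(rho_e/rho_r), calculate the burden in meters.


First, compute k:
rho_e / rho_r = 1.3 / 2.61 = 0.4980842912
k = 25 + 10 * 0.4980842912 = 29.98084291
Then, compute burden:
B = k * D / 1000 = 29.98084291 * 186 / 1000
= 5576.436782 / 1000
= 5.5764 m

5.5764 m


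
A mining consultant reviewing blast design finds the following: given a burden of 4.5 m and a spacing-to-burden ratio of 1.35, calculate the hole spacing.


6.075 m

Spacing = burden * ratio
= 4.5 * 1.35
= 6.075 m


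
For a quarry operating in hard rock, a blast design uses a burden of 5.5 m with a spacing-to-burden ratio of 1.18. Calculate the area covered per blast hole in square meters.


First, find the spacing:
Spacing = burden * ratio = 5.5 * 1.18
= 6.49 m
Then, calculate the area:
Area = burden * spacing = 5.5 * 6.49
= 35.695 m^2

35.695 m^2


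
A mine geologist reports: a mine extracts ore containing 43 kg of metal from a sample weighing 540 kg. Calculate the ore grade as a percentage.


7.963%

Ore grade = (metal mass / ore mass) * 100
= (43 / 540) * 100
= 0.07962962963 * 100
= 7.963%


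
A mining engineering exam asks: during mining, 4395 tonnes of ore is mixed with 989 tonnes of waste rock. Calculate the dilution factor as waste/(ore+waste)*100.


Total material = ore + waste
= 4395 + 989 = 5384 tonnes
Dilution = waste / total * 100
= 989 / 5384 * 100
= 0.183692422 * 100
= 18.3692%

18.3692%


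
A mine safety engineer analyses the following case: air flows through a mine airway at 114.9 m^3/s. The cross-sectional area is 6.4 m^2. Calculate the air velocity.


17.9531 m/s

Velocity = flow rate / cross-sectional area
= 114.9 / 6.4
= 17.9531 m/s


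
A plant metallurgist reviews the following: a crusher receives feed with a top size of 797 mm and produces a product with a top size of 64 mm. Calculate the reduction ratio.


Reduction ratio = feed size / product size
= 797 / 64
= 12.4531

12.4531


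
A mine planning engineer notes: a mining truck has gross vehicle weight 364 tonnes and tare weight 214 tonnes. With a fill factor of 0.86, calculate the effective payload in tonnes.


129.0 tonnes

Maximum payload = gross - tare
= 364 - 214 = 150 tonnes
Effective payload = max payload * fill factor
= 150 * 0.86
= 129.0 tonnes


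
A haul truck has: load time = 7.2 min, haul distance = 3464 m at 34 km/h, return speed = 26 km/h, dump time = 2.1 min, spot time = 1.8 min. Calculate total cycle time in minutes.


Convert haul speed to m/min: 34 * 1000/60 = 566.6666667 m/min
Haul time = 3464 / 566.6666667 = 6.112941176 min
Convert return speed to m/min: 26 * 1000/60 = 433.3333333 m/min
Return time = 3464 / 433.3333333 = 7.993846154 min
Total cycle time:
= 7.2 + 6.112941176 + 2.1 + 7.993846154 + 1.8
= 25.2068 min

25.2068 min


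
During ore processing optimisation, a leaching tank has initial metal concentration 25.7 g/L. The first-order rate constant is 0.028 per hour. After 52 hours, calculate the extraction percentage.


76.6833%

Compute the exponent:
-k * t = -0.028 * 52 = -1.456
Remaining concentration:
C = 25.7 * exp(-1.456)
= 25.7 * 0.2331670802
= 5.992393961 g/L
Extracted = 25.7 - 5.992393961 = 19.70760604 g/L
Extraction % = 19.70760604 / 25.7 * 100
= 76.6833%


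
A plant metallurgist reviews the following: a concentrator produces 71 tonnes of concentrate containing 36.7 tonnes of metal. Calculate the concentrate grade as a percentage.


Grade = (metal in concentrate / concentrate mass) * 100
= (36.7 / 71) * 100
= 0.5169014085 * 100
= 51.6901%

51.6901%


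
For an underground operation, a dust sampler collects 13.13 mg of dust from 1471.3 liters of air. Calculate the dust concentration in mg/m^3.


8.9241 mg/m^3

Convert liters to m^3: 1 m^3 = 1000 L
Concentration = mass / volume * 1000
= 13.13 / 1471.3 * 1000
= 0.008924080745 * 1000
= 8.9241 mg/m^3


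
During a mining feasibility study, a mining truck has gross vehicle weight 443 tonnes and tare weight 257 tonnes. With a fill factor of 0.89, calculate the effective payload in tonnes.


Maximum payload = gross - tare
= 443 - 257 = 186 tonnes
Effective payload = max payload * fill factor
= 186 * 0.89
= 165.54 tonnes

165.54 tonnes


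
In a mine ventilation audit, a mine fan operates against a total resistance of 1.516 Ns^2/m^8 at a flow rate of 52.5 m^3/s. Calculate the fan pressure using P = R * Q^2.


4178.475 Pa

Compute Q^2:
Q^2 = 52.5^2 = 2756.25
Compute pressure:
P = R * Q^2 = 1.516 * 2756.25
= 4178.475 Pa


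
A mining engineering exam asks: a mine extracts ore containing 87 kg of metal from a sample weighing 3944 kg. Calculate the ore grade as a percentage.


Ore grade = (metal mass / ore mass) * 100
= (87 / 3944) * 100
= 0.02205882353 * 100
= 2.2059%

2.2059%


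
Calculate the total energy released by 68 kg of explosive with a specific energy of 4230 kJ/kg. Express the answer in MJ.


287.64 MJ

Energy = mass * specific_energy / 1000
= 68 * 4230 / 1000
= 287640 / 1000
= 287.64 MJ


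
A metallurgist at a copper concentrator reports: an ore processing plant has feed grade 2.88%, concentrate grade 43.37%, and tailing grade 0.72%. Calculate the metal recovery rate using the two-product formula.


76.2661%

Using the two-product formula:
R = 100 * c * (f - t) / (f * (c - t))
Numerator = 100 * 43.37 * (2.88 - 0.72)
= 100 * 43.37 * 2.16
= 9367.92
Denominator = 2.88 * (43.37 - 0.72)
= 2.88 * 42.65
= 122.832
R = 9367.92 / 122.832
= 76.2661%


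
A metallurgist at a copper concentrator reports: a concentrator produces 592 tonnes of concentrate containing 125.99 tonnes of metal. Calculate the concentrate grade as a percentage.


21.2821%

Grade = (metal in concentrate / concentrate mass) * 100
= (125.99 / 592) * 100
= 0.2128209459 * 100
= 21.2821%


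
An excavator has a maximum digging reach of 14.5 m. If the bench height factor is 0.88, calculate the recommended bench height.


12.76 m

Bench height = reach * factor
= 14.5 * 0.88
= 12.76 m


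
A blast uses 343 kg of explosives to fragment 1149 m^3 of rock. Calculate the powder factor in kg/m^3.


0.2985 kg/m^3

Powder factor = explosive mass / rock volume
= 343 / 1149
= 0.2985 kg/m^3


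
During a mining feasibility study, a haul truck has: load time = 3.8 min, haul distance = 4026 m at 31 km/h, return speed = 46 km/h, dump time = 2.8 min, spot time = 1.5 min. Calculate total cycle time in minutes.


21.1436 min

Convert haul speed to m/min: 31 * 1000/60 = 516.6666667 m/min
Haul time = 4026 / 516.6666667 = 7.792258065 min
Convert return speed to m/min: 46 * 1000/60 = 766.6666667 m/min
Return time = 4026 / 766.6666667 = 5.251304348 min
Total cycle time:
= 3.8 + 7.792258065 + 2.8 + 5.251304348 + 1.5
= 21.1436 min


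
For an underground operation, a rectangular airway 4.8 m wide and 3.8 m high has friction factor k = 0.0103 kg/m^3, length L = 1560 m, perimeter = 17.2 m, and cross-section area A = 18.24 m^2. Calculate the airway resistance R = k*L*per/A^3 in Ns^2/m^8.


0.0455 Ns^2/m^8

Compute the numerator:
k * L * per = 0.0103 * 1560 * 17.2
= 276.3696
Compute the denominator:
A^3 = 18.24^3 = 6068.404224
Resistance:
R = 276.3696 / 6068.404224
= 0.0455 Ns^2/m^8


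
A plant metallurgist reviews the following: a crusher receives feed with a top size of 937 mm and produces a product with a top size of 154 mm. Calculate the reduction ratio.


6.0844

Reduction ratio = feed size / product size
= 937 / 154
= 6.0844


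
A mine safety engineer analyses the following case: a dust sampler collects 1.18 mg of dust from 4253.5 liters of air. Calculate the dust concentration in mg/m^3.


0.2774 mg/m^3

Convert liters to m^3: 1 m^3 = 1000 L
Concentration = mass / volume * 1000
= 1.18 / 4253.5 * 1000
= 0.0002774185964 * 1000
= 0.2774 mg/m^3


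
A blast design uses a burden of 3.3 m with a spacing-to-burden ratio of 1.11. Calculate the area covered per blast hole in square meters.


First, find the spacing:
Spacing = burden * ratio = 3.3 * 1.11
= 3.663 m
Then, calculate the area:
Area = burden * spacing = 3.3 * 3.663
= 12.0879 m^2

12.0879 m^2


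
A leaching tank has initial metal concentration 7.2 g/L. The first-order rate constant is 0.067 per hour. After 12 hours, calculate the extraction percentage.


55.2465%

Compute the exponent:
-k * t = -0.067 * 12 = -0.804
Remaining concentration:
C = 7.2 * exp(-0.804)
= 7.2 * 0.4475352381
= 3.222253714 g/L
Extracted = 7.2 - 3.222253714 = 3.977746286 g/L
Extraction % = 3.977746286 / 7.2 * 100
= 55.2465%
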